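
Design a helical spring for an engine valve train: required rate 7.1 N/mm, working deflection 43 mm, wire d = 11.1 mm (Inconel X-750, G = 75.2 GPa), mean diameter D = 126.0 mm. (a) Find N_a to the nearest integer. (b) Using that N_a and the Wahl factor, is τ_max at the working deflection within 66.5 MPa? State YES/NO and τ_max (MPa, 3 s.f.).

N_a = Gd⁴/(8D³k) = (75.2×10³)(11.1⁴)/(8·126.0³·7.1) = 10.05 → N_a = 10
Actual rate k = Gd⁴/(8D³·10) = 7.1336 N/mm
Working load F = kδ = 7.1336·43 = 306.74 N
C = 126.0/11.1 = 11.3514; K_W = (4C−1)/(4C−4)+0.615/C = 1.1266
τ_max = K_W·8FD/(πd³) = 1.1266·71.964 = 81.078 MPa
τ_max > 66.5 MPa → exceeds allowable

(a) 10 coils; (b) NO, τ_max = 81.1 MPa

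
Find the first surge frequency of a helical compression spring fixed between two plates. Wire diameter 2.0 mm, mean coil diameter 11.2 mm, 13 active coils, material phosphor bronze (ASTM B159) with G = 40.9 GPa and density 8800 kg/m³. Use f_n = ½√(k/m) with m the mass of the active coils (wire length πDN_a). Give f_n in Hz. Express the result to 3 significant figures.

298 Hz

k = Gd⁴/(8D³N_a) = (40.9×10³)(2.0⁴)/(8·11.2³·13) = 4.4787 N/mm = 4478.7 N/m
Wire length L = πDN_a = π·11.2·13 = 457.42 mm
m = ρ·(πd²/4)·L = 8800 × 3.1416×10⁻⁶ m² × 0.45742 m = 0.012646 kg
f_n = ½√(k/m) = 0.5·√(4478.7/0.012646) = 0.5·√(3.5417e+05) = 297.56 Hz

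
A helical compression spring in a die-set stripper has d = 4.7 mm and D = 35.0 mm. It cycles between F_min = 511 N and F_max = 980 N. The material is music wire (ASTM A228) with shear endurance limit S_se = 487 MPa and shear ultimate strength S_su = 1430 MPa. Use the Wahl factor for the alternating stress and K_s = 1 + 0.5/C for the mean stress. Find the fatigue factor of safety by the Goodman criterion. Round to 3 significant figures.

1.03

C = D/d = 35.0/4.7 = 7.4468; K_W = (4C−1)/(4C−4)+0.615/C = 1.1989; K_s = 1+0.5/C = 1.0671
F_a = (F_max−F_min)/2 = 234.5 N; F_m = (F_max+F_min)/2 = 745.5 N
τ_a = K_W·8F_aD/(πd³) = 1.1989 × 201.31 = 241.35 MPa
τ_m = K_s·8F_mD/(πd³) = 1.0671 × 639.97 = 682.94 MPa
Goodman: 1/n_f = τ_a/S_se + τ_m/S_su = 241.35/487 + 682.94/1430 = 0.49559 + 0.47758 = 0.97317
n_f = 1/0.97317 = 1.028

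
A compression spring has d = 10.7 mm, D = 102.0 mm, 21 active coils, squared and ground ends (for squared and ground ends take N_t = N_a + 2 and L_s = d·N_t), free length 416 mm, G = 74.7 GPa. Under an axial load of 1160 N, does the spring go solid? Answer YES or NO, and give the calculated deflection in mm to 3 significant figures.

k = Gd⁴/(8D³N_a) = (74.7×10³)(10.7⁴)/(8·102.0³·21) = 5.4922 N/mm
N_t = 23; L_s = 10.7·23 = 246.1 mm; δ_solid = L₀ − L_s = 416 − 246.1 = 169.9 mm
δ = F/k = 1160/5.4922 = 211.21 mm
δ ≥ δ_solid → spring goes solid

YES, δ = 211 mm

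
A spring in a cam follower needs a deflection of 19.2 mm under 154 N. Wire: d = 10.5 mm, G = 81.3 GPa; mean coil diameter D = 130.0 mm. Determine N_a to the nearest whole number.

Required rate k = F/δ = 154/19.2 = 8.0208 N/mm
N_a = Gd⁴/(8D³k) = (81.3×10³ × 10.5⁴)/(8 × 130.0³ × 8.0208)
    = 9.88207e+08 / 1.40974e+08 = 7.01 → 7 coils

7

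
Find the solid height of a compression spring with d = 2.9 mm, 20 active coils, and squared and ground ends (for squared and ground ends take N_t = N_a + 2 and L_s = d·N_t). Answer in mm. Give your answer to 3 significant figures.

squared and ground ends: N_t = N_a + 2 = 20 + 2 = 22
L_s = d·N_t = 2.9 × 22 = 63.8 mm

63.8 mm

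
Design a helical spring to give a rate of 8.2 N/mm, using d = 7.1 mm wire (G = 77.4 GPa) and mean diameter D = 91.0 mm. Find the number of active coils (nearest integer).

4

N_a = Gd⁴/(8D³k) = (77.4×10³ × 7.1⁴)/(8 × 91.0³ × 8.2)
    = 1.96686e+08 / 4.94343e+07 = 3.979 → 4 coils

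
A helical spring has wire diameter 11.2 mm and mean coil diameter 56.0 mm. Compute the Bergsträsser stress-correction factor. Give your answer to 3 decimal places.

C = D/d = 56.0/11.2 = 5.0000
K_B = (4C+2)/(4C−3) = 22.000/17.000 = 1.2941

1.294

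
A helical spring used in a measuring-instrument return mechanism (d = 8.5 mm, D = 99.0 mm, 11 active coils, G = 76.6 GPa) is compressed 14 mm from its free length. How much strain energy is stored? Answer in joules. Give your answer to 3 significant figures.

k = Gd⁴/(8D³N_a) = (76.6×10³)(8.5⁴)/(8·99.0³·11) = 4.6829 N/mm
U = ½kδ² = 0.5 × 4.6829 × 14² = 458.93 N·mm = 0.45893 J

0.459 J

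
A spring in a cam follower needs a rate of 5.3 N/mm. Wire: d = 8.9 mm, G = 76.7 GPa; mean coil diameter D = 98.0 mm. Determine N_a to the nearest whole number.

N_a = Gd⁴/(8D³k) = (76.7×10³ × 8.9⁴)/(8 × 98.0³ × 5.3)
    = 4.81233e+08 / 3.99065e+07 = 12.06 → 12 coils

12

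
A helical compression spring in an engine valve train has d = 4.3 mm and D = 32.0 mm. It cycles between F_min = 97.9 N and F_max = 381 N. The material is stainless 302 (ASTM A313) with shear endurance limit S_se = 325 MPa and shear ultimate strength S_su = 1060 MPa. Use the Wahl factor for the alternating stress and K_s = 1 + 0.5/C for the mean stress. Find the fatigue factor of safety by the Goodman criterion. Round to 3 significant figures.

1.28

C = D/d = 32.0/4.3 = 7.4419; K_W = (4C−1)/(4C−4)+0.615/C = 1.1991; K_s = 1+0.5/C = 1.0672
F_a = (F_max−F_min)/2 = 141.55 N; F_m = (F_max+F_min)/2 = 239.45 N
τ_a = K_W·8F_aD/(πd³) = 1.1991 × 145.08 = 173.96 MPa
τ_m = K_s·8F_mD/(πd³) = 1.0672 × 245.41 = 261.9 MPa
Goodman: 1/n_f = τ_a/S_se + τ_m/S_su = 173.96/325 + 261.9/1060 = 0.53525 + 0.24708 = 0.78233
n_f = 1/0.78233 = 1.278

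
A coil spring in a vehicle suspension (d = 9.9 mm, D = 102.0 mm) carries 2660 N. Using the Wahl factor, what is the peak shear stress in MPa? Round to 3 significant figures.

Spring index C = D/d = 102.0/9.9 = 10.3030
K_W = (4C−1)/(4C−4) + 0.615/C = 40.212/37.212 + 0.0597 = 1.1403
τ₀ = 8FD/(πd³) = 8·2660·102.0/(π·9.9³) = 2.17056e+06/3048.3 = 712.06 MPa
τ_max = K·τ₀ = 1.1403 × 712.06 = 811.97 MPa

812 MPa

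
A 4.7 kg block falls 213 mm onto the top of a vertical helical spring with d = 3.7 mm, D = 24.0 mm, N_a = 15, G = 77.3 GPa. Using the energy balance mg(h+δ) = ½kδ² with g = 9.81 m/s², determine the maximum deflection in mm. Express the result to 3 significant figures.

k = Gd⁴/(8D³N_a) = (77.3×10³)(3.7⁴)/(8·24.0³·15) = 8.7332 N/mm
W = mg = 4.7 × 9.81 = 46.107 N
½kδ² − Wδ − Wh = 0 → δ = (W + √(W² + 2kWh))/k
δ = (46.107 + √(2125.9 + 171533))/8.7332 = (46.107 + 416.72)/8.7332 = 52.997 mm

53.0 mm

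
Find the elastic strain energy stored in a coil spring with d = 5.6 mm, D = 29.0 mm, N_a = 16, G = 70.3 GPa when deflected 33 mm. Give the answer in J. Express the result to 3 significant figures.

12.1 J

k = Gd⁴/(8D³N_a) = (70.3×10³)(5.6⁴)/(8·29.0³·16) = 22.146 N/mm
U = ½kδ² = 0.5 × 22.146 × 33² = 12059 N·mm = 12.059 J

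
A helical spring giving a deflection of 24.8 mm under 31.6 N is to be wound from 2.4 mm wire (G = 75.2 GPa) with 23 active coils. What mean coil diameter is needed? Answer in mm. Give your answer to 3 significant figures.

Required rate k = F/δ = 31.6/24.8 = 1.2742 N/mm
D = (Gd⁴/(8N_a·k))^(1/3) = (75.2×10³·2.4⁴/(8·23·1.2742))^(1/3)
  = (10641.7)^(1/3) = 21.9956 mm

22.0 mm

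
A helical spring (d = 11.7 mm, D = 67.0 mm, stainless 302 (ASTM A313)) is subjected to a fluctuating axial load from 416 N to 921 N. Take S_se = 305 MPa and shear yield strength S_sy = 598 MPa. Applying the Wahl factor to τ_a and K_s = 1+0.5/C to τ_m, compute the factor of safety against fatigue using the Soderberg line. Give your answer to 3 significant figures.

C = D/d = 67.0/11.7 = 5.7265; K_W = (4C−1)/(4C−4)+0.615/C = 1.2661; K_s = 1+0.5/C = 1.0873
F_a = (F_max−F_min)/2 = 252.5 N; F_m = (F_max+F_min)/2 = 668.5 N
τ_a = K_W·8F_aD/(πd³) = 1.2661 × 26.898 = 34.055 MPa
τ_m = K_s·8F_mD/(πd³) = 1.0873 × 71.213 = 77.431 MPa
Soderberg: 1/n_f = τ_a/S_se + τ_m/S_sy = 34.055/305 + 77.431/598 = 0.11166 + 0.12948 = 0.24114
n_f = 1/0.24114 = 4.147

4.15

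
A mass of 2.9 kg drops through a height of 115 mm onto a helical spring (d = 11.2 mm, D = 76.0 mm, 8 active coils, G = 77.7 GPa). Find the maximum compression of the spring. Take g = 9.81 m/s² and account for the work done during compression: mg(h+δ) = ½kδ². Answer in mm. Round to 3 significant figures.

12.9 mm

k = Gd⁴/(8D³N_a) = (77.7×10³)(11.2⁴)/(8·76.0³·8) = 43.518 N/mm
W = mg = 2.9 × 9.81 = 28.449 N
½kδ² − Wδ − Wh = 0 → δ = (W + √(W² + 2kWh))/k
δ = (28.449 + √(809.35 + 284752))/43.518 = (28.449 + 534.38)/43.518 = 12.933 mm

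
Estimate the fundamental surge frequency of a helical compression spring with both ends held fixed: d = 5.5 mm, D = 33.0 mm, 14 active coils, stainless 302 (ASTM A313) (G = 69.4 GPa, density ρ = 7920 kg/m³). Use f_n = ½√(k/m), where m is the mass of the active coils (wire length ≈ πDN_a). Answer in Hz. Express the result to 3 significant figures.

k = Gd⁴/(8D³N_a) = (69.4×10³)(5.5⁴)/(8·33.0³·14) = 15.778 N/mm = 15778 N/m
Wire length L = πDN_a = π·33.0·14 = 1451.4 mm
m = ρ·(πd²/4)·L = 7920 × 23.758×10⁻⁶ m² × 1.4514 m = 0.27311 kg
f_n = ½√(k/m) = 0.5·√(15778/0.27311) = 0.5·√(57772) = 120.18 Hz

120 Hz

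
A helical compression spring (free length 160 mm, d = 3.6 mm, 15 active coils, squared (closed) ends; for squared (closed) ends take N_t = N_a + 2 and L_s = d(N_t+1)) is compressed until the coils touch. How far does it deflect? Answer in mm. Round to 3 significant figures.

95.2 mm

N_t = 17; L_s = 3.6·18 = 64.8 mm
δ_solid = L₀ − L_s = 160 − 64.8 = 95.2 mm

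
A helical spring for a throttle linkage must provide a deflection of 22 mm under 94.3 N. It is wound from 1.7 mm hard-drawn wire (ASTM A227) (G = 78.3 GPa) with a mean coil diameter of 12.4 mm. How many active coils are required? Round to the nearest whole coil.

10

Required rate k = F/δ = 94.3/22 = 4.2864 N/mm
N_a = Gd⁴/(8D³k) = (78.3×10³ × 1.7⁴)/(8 × 12.4³ × 4.2864)
    = 653969 / 65379.9 = 10 → 10 coils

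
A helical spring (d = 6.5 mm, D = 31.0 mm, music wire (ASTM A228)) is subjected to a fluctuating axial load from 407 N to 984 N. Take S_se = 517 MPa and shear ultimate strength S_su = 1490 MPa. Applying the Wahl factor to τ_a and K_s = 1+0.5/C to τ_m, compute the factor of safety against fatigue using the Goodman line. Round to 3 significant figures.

2.77

C = D/d = 31.0/6.5 = 4.7692; K_W = (4C−1)/(4C−4)+0.615/C = 1.3279; K_s = 1+0.5/C = 1.1048
F_a = (F_max−F_min)/2 = 288.5 N; F_m = (F_max+F_min)/2 = 695.5 N
τ_a = K_W·8F_aD/(πd³) = 1.3279 × 82.929 = 110.12 MPa
τ_m = K_s·8F_mD/(πd³) = 1.1048 × 199.92 = 220.88 MPa
Goodman: 1/n_f = τ_a/S_se + τ_m/S_su = 110.12/517 + 220.88/1490 = 0.21301 + 0.14824 = 0.36125
n_f = 1/0.36125 = 2.768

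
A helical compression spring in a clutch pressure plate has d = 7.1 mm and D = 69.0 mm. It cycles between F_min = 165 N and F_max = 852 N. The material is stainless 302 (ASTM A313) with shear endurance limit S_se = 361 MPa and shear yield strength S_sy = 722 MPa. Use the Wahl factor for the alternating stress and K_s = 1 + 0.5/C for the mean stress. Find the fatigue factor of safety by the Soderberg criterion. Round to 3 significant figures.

1.11

C = D/d = 69.0/7.1 = 9.7183; K_W = (4C−1)/(4C−4)+0.615/C = 1.1493; K_s = 1+0.5/C = 1.0514
F_a = (F_max−F_min)/2 = 343.5 N; F_m = (F_max+F_min)/2 = 508.5 N
τ_a = K_W·8F_aD/(πd³) = 1.1493 × 168.63 = 193.81 MPa
τ_m = K_s·8F_mD/(πd³) = 1.0514 × 249.63 = 262.48 MPa
Soderberg: 1/n_f = τ_a/S_se + τ_m/S_sy = 193.81/361 + 262.48/722 = 0.53687 + 0.36354 = 0.90041
n_f = 1/0.90041 = 1.111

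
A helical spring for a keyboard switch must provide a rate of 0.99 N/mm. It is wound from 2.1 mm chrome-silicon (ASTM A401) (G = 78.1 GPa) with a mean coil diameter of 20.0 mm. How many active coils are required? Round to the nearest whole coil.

N_a = Gd⁴/(8D³k) = (78.1×10³ × 2.1⁴)/(8 × 20.0³ × 0.99)
    = 1.5189e+06 / 63360 = 23.97 → 24 coils

24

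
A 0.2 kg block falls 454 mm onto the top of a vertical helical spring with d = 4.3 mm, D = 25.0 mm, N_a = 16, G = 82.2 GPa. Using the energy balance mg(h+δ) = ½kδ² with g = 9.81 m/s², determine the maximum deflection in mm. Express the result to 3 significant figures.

11.4 mm

k = Gd⁴/(8D³N_a) = (82.2×10³)(4.3⁴)/(8·25.0³·16) = 14.051 N/mm
W = mg = 0.2 × 9.81 = 1.962 N
½kδ² − Wδ − Wh = 0 → δ = (W + √(W² + 2kWh))/k
δ = (1.962 + √(3.8494 + 25032.3))/14.051 = (1.962 + 158.23)/14.051 = 11.4 mm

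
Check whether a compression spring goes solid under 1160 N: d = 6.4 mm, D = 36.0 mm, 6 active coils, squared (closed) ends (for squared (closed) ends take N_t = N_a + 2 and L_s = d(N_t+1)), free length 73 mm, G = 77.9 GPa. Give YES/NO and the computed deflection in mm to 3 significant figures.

YES, δ = 19.9 mm

k = Gd⁴/(8D³N_a) = (77.9×10³)(6.4⁴)/(8·36.0³·6) = 58.359 N/mm
N_t = 8; L_s = 6.4·9 = 57.6 mm; δ_solid = L₀ − L_s = 73 − 57.6 = 15.4 mm
δ = F/k = 1160/58.359 = 19.877 mm
δ ≥ δ_solid → spring goes solid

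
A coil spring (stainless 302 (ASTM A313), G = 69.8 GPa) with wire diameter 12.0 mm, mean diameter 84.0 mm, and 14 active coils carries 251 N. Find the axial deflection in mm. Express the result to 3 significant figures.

k = Gd⁴/(8D³N_a) = (69.8×10³)(12.0⁴)/(8·84.0³·14) = 21.803 N/mm
δ = F/k = 251 / 21.803 = 11.512 mm

11.5 mm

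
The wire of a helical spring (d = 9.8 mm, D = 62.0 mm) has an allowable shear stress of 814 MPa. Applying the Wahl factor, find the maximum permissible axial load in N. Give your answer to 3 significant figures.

3920 N

C = D/d = 62.0/9.8 = 6.3265
K_W = (4C−1)/(4C−4) + 0.615/C = 24.306/21.306 + 0.0972 = 1.2380
τ_max = K·8FD/(πd³) → F_max = τ_allow·πd³/(8DK)
F_max = 814·π·9.8³/(8·62.0·1.2380) = 2.4069e+06/614.06 = 3919.6 N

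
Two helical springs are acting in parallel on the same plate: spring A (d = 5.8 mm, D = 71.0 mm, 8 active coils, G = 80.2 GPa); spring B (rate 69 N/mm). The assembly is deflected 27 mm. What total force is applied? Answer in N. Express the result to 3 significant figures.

k_A = Gd⁴/(8D³N_a) = (80.2×10³)(5.8⁴)/(8·71.0³·8) = 3.9622 N/mm
Parallel: k_eq = 3.9622 + 69 = 72.962 N/mm
F = k_eq·δ = 72.962·27 = 1970 N

1970 N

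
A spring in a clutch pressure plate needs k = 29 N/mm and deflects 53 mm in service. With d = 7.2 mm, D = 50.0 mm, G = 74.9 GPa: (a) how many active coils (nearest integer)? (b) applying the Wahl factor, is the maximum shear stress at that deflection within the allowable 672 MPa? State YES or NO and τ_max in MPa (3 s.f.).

N_a = Gd⁴/(8D³k) = (74.9×10³)(7.2⁴)/(8·50.0³·29) = 6.941 → N_a = 7
Actual rate k = Gd⁴/(8D³·7) = 28.755 N/mm
Working load F = kδ = 28.755·53 = 1524 N
C = 50.0/7.2 = 6.9444; K_W = (4C−1)/(4C−4)+0.615/C = 1.2147
τ_max = K_W·8FD/(πd³) = 1.2147·519.88 = 631.51 MPa
τ_max ≤ 672 MPa → acceptable

(a) 7 coils; (b) YES, τ_max = 632 MPa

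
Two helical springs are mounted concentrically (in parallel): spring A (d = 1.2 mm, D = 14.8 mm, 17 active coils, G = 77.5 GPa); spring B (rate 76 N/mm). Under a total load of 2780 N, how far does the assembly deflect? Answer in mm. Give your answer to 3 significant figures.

k_A = Gd⁴/(8D³N_a) = (77.5×10³)(1.2⁴)/(8·14.8³·17) = 0.3645 N/mm
Parallel: k_eq = 0.3645 + 76 = 76.365 N/mm
δ = F/k_eq = 2780/76.365 = 36.404 mm

36.4 mm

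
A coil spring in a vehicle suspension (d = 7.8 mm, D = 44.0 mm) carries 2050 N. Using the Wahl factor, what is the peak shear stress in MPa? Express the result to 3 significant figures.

615 MPa

Spring index C = D/d = 44.0/7.8 = 5.6410
K_W = (4C−1)/(4C−4) + 0.615/C = 21.564/18.564 + 0.1090 = 1.2706
τ₀ = 8FD/(πd³) = 8·2050·44.0/(π·7.8³) = 721600/1490.8 = 484.02 MPa
τ_max = K·τ₀ = 1.2706 × 484.02 = 615.01 MPa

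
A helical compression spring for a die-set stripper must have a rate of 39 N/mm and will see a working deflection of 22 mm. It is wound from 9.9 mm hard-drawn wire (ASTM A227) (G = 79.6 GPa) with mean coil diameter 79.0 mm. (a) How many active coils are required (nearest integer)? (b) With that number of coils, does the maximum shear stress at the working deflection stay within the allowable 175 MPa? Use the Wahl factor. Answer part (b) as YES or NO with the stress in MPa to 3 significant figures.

(a) 5 coils; (b) NO, τ_max = 209 MPa

N_a = Gd⁴/(8D³k) = (79.6×10³)(9.9⁴)/(8·79.0³·39) = 4.971 → N_a = 5
Actual rate k = Gd⁴/(8D³·5) = 38.771 N/mm
Working load F = kδ = 38.771·22 = 852.97 N
C = 79.0/9.9 = 7.9798; K_W = (4C−1)/(4C−4)+0.615/C = 1.1845
τ_max = K_W·8FD/(πd³) = 1.1845·176.85 = 209.48 MPa
τ_max > 175 MPa → exceeds allowable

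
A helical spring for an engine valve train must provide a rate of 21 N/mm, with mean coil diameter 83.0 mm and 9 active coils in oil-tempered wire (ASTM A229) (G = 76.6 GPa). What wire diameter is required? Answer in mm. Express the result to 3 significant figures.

d = (8D³N_a·k / G)^(1/4) = (8·83.0³·9·21 / (76.6×10³))^0.25
  = (11286)^0.25 = 10.3072 mm

10.3 mm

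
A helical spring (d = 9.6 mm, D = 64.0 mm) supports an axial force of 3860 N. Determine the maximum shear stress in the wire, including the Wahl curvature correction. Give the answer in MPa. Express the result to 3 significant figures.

Spring index C = D/d = 64.0/9.6 = 6.6667
K_W = (4C−1)/(4C−4) + 0.615/C = 25.667/22.667 + 0.0922 = 1.2246
τ₀ = 8FD/(πd³) = 8·3860·64.0/(π·9.6³) = 1.97632e+06/2779.5 = 711.04 MPa
τ_max = K·τ₀ = 1.2246 × 711.04 = 870.74 MPa

871 MPa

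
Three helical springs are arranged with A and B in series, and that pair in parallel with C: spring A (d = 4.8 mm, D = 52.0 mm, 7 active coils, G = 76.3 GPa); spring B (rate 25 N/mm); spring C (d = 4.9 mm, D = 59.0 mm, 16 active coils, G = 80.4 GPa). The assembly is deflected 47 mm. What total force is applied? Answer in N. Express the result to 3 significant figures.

k_A = Gd⁴/(8D³N_a) = (76.3×10³)(4.8⁴)/(8·52.0³·7) = 5.1439 N/mm
k_C = Gd⁴/(8D³N_a) = (80.4×10³)(4.9⁴)/(8·59.0³·16) = 1.7631 N/mm
Springs A,B series: k_AB = 1/(1/5.1439+1/25) = 4.2661 N/mm; parallel with C: k_eq = 4.2661+1.7631 = 6.0292 N/mm
F = k_eq·δ = 6.0292·47 = 283.37 N

283 N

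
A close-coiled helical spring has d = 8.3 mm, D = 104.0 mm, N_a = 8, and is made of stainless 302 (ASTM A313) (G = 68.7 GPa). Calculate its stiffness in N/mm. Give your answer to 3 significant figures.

k = Gd⁴/(8D³N_a) = (68.7×10³ × 8.3⁴) / (8 × 104.0³ × 8)
  = 3.26039e+08 / 7.19913e+07 = 4.5289 N/mm

4.53 N/mm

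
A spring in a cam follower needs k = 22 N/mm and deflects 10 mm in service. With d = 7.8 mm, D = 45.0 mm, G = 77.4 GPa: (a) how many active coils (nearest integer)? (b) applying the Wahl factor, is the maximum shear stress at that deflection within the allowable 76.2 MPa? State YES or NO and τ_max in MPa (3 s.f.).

N_a = Gd⁴/(8D³k) = (77.4×10³)(7.8⁴)/(8·45.0³·22) = 17.86 → N_a = 18
Actual rate k = Gd⁴/(8D³·18) = 21.833 N/mm
Working load F = kδ = 21.833·10 = 218.33 N
C = 45.0/7.8 = 5.7692; K_W = (4C−1)/(4C−4)+0.615/C = 1.2639
τ_max = K_W·8FD/(πd³) = 1.2639·52.722 = 66.633 MPa
τ_max ≤ 76.2 MPa → acceptable

(a) 18 coils; (b) YES, τ_max = 66.6 MPa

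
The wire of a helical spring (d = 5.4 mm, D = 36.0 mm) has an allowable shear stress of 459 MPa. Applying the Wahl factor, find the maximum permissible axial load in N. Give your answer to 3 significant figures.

644 N

C = D/d = 36.0/5.4 = 6.6667
K_W = (4C−1)/(4C−4) + 0.615/C = 25.667/22.667 + 0.0923 = 1.2246
τ_max = K·8FD/(πd³) → F_max = τ_allow·πd³/(8DK)
F_max = 459·π·5.4³/(8·36.0·1.2246) = 2.2706e+05/352.69 = 643.81 N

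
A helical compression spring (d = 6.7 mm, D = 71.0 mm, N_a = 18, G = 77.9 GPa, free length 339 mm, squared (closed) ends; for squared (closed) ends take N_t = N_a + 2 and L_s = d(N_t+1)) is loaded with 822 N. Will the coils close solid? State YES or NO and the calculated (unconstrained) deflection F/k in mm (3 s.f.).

k = Gd⁴/(8D³N_a) = (77.9×10³)(6.7⁴)/(8·71.0³·18) = 3.0458 N/mm
N_t = 20; L_s = 6.7·21 = 140.7 mm; δ_solid = L₀ − L_s = 339 − 140.7 = 198.3 mm
δ = F/k = 822/3.0458 = 269.88 mm
δ ≥ δ_solid → spring goes solid

YES, δ = 270 mm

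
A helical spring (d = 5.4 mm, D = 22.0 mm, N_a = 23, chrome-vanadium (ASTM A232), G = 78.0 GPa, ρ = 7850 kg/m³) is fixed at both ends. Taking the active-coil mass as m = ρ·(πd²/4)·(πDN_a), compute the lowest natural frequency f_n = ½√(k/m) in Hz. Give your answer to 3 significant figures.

172 Hz

k = Gd⁴/(8D³N_a) = (78.0×10³)(5.4⁴)/(8·22.0³·23) = 33.852 N/mm = 33852 N/m
Wire length L = πDN_a = π·22.0·23 = 1589.6 mm
m = ρ·(πd²/4)·L = 7850 × 22.902×10⁻⁶ m² × 1.5896 m = 0.28579 kg
f_n = ½√(k/m) = 0.5·√(33852/0.28579) = 0.5·√(1.1845e+05) = 172.08 Hz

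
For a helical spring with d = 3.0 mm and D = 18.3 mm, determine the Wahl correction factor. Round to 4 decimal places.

C = D/d = 18.3/3.0 = 6.1000
K_W = (4C−1)/(4C−4) + 0.615/C = 23.400/20.400 + 0.1008 = 1.2479

1.2479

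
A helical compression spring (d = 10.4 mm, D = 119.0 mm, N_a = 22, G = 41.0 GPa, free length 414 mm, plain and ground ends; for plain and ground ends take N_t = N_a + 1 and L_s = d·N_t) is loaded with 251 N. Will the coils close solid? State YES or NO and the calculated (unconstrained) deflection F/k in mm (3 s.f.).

NO, δ = 155 mm

k = Gd⁴/(8D³N_a) = (41.0×10³)(10.4⁴)/(8·119.0³·22) = 1.6172 N/mm
N_t = 23; L_s = 10.4·23 = 239.2 mm; δ_solid = L₀ − L_s = 414 − 239.2 = 174.8 mm
δ = F/k = 251/1.6172 = 155.21 mm
δ < δ_solid → spring does not go solid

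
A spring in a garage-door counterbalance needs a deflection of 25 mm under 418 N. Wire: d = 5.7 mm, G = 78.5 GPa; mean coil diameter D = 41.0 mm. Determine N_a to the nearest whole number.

9

Required rate k = F/δ = 418/25 = 16.72 N/mm
N_a = Gd⁴/(8D³k) = (78.5×10³ × 5.7⁴)/(8 × 41.0³ × 16.72)
    = 8.28646e+07 / 9.21887e+06 = 8.989 → 9 coils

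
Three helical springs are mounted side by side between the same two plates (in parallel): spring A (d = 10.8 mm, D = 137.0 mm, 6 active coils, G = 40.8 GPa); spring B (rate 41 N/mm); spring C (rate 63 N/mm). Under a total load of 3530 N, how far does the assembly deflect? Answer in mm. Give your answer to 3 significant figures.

k_A = Gd⁴/(8D³N_a) = (40.8×10³)(10.8⁴)/(8·137.0³·6) = 4.4973 N/mm
Parallel: k_eq = 4.4973 + 41 + 63 = 108.5 N/mm
δ = F/k_eq = 3530/108.5 = 32.535 mm

32.5 mm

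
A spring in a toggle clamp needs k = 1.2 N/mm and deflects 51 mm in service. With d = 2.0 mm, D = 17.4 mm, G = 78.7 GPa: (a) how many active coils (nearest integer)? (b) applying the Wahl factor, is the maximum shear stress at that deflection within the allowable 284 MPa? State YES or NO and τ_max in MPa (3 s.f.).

N_a = Gd⁴/(8D³k) = (78.7×10³)(2.0⁴)/(8·17.4³·1.2) = 24.9 → N_a = 25
Actual rate k = Gd⁴/(8D³·25) = 1.1951 N/mm
Working load F = kδ = 1.1951·51 = 60.952 N
C = 17.4/2.0 = 8.7000; K_W = (4C−1)/(4C−4)+0.615/C = 1.1681
τ_max = K_W·8FD/(πd³) = 1.1681·337.59 = 394.33 MPa
τ_max > 284 MPa → exceeds allowable

(a) 25 coils; (b) NO, τ_max = 394 MPa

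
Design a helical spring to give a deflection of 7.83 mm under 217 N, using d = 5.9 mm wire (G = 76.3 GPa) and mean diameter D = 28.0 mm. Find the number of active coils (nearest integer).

Required rate k = F/δ = 217/7.83 = 27.714 N/mm
N_a = Gd⁴/(8D³k) = (76.3×10³ × 5.9⁴)/(8 × 28.0³ × 27.714)
    = 9.24555e+07 / 4.86701e+06 = 19 → 19 coils

19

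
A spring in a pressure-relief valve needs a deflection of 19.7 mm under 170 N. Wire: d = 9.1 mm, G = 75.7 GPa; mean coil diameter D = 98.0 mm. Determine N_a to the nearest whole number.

Required rate k = F/δ = 170/19.7 = 8.6294 N/mm
N_a = Gd⁴/(8D³k) = (75.7×10³ × 9.1⁴)/(8 × 98.0³ × 8.6294)
    = 5.19112e+08 / 6.49757e+07 = 7.989 → 8 coils

8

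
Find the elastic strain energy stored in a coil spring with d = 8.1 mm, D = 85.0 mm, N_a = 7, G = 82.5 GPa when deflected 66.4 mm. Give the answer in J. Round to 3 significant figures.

22.8 J

k = Gd⁴/(8D³N_a) = (82.5×10³)(8.1⁴)/(8·85.0³·7) = 10.326 N/mm
U = ½kδ² = 0.5 × 10.326 × 66.4² = 22764 N·mm = 22.764 J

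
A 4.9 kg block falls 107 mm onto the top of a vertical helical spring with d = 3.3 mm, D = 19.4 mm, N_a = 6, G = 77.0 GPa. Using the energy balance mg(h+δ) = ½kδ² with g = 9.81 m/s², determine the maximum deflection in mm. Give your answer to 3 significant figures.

k = Gd⁴/(8D³N_a) = (77.0×10³)(3.3⁴)/(8·19.4³·6) = 26.056 N/mm
W = mg = 4.9 × 9.81 = 48.069 N
½kδ² − Wδ − Wh = 0 → δ = (W + √(W² + 2kWh))/k
δ = (48.069 + √(2310.6 + 268027))/26.056 = (48.069 + 519.94)/26.056 = 21.8 mm

21.8 mm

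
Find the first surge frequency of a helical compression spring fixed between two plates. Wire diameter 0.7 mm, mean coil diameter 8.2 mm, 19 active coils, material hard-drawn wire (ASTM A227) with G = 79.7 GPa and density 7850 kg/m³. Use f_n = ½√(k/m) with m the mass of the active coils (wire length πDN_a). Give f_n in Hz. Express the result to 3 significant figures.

k = Gd⁴/(8D³N_a) = (79.7×10³)(0.7⁴)/(8·8.2³·19) = 0.22833 N/mm = 228.33 N/m
Wire length L = πDN_a = π·8.2·19 = 489.46 mm
m = ρ·(πd²/4)·L = 7850 × 0.38485×10⁻⁶ m² × 0.48946 m = 0.0014787 kg
f_n = ½√(k/m) = 0.5·√(228.33/0.0014787) = 0.5·√(1.5442e+05) = 196.48 Hz

196 Hz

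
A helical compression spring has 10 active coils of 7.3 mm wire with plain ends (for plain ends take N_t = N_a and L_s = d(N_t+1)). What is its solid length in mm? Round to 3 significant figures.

80.3 mm

plain ends: N_t = N_a = 10
L_s = d·(N_t+1) = 7.3 × 11 = 80.3 mm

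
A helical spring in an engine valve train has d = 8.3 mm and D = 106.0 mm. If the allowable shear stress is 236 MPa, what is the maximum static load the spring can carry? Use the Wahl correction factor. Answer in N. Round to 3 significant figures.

C = D/d = 106.0/8.3 = 12.7711
K_W = (4C−1)/(4C−4) + 0.615/C = 50.084/47.084 + 0.0482 = 1.1119
τ_max = K·8FD/(πd³) → F_max = τ_allow·πd³/(8DK)
F_max = 236·π·8.3³/(8·106.0·1.1119) = 4.2393e+05/942.87 = 449.62 N

450 N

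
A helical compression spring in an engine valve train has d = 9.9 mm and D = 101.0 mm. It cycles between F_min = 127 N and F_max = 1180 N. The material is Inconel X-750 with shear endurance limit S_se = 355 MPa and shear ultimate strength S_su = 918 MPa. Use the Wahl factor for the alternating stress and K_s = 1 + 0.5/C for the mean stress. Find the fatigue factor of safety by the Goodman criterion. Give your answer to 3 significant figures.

C = D/d = 101.0/9.9 = 10.2020; K_W = (4C−1)/(4C−4)+0.615/C = 1.1418; K_s = 1+0.5/C = 1.0490
F_a = (F_max−F_min)/2 = 526.5 N; F_m = (F_max+F_min)/2 = 653.5 N
τ_a = K_W·8F_aD/(πd³) = 1.1418 × 139.56 = 159.35 MPa
τ_m = K_s·8F_mD/(πd³) = 1.0490 × 173.22 = 181.71 MPa
Goodman: 1/n_f = τ_a/S_se + τ_m/S_su = 159.35/355 + 181.71/918 = 0.44886 + 0.19794 = 0.6468
n_f = 1/0.6468 = 1.546

1.55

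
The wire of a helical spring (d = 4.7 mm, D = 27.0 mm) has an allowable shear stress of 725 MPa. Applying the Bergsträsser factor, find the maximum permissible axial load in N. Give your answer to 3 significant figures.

C = D/d = 27.0/4.7 = 5.7447
K_B = (4C+2)/(4C−3) = 24.979/19.979 = 1.2503
τ_max = K·8FD/(πd³) → F_max = τ_allow·πd³/(8DK)
F_max = 725·π·4.7³/(8·27.0·1.2503) = 2.3647e+05/270.06 = 875.64 N

876 N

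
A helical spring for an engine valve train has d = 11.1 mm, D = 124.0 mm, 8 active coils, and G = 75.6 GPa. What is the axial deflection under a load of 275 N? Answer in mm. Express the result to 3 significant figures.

29.2 mm

k = Gd⁴/(8D³N_a) = (75.6×10³)(11.1⁴)/(8·124.0³·8) = 9.4052 N/mm
δ = F/k = 275 / 9.4052 = 29.239 mm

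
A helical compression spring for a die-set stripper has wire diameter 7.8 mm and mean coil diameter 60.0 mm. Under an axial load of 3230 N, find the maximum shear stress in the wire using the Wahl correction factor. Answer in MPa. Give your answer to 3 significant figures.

1240 MPa

Spring index C = D/d = 60.0/7.8 = 7.6923
K_W = (4C−1)/(4C−4) + 0.615/C = 29.769/26.769 + 0.0799 = 1.1920
τ₀ = 8FD/(πd³) = 8·3230·60.0/(π·7.8³) = 1.5504e+06/1490.8 = 1039.9 MPa
τ_max = K·τ₀ = 1.1920 × 1039.9 = 1239.6 MPa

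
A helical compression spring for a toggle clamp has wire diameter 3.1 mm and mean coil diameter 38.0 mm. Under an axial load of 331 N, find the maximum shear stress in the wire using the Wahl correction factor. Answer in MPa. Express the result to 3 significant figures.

Spring index C = D/d = 38.0/3.1 = 12.2581
K_W = (4C−1)/(4C−4) + 0.615/C = 48.032/45.032 + 0.0502 = 1.1168
τ₀ = 8FD/(πd³) = 8·331·38.0/(π·3.1³) = 100624/93.591 = 1075.1 MPa
τ_max = K·τ₀ = 1.1168 × 1075.1 = 1200.7 MPa

1200 MPa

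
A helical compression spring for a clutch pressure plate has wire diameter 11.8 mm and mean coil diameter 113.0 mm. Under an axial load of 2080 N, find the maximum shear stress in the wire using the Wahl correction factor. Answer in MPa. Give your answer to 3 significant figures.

Spring index C = D/d = 113.0/11.8 = 9.5763
K_W = (4C−1)/(4C−4) + 0.615/C = 37.305/34.305 + 0.0642 = 1.1517
τ₀ = 8FD/(πd³) = 8·2080·113.0/(π·11.8³) = 1.88032e+06/5161.7 = 364.28 MPa
τ_max = K·τ₀ = 1.1517 × 364.28 = 419.53 MPa

420 MPa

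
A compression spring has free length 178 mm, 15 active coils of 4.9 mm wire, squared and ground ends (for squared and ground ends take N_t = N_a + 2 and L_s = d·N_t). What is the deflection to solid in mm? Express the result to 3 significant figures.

N_t = 17; L_s = 4.9·17 = 83.3 mm
δ_solid = L₀ − L_s = 178 − 83.3 = 94.7 mm

94.7 mm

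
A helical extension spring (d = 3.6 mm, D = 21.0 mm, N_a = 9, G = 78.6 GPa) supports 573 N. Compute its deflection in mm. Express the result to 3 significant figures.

k = Gd⁴/(8D³N_a) = (78.6×10³)(3.6⁴)/(8·21.0³·9) = 19.799 N/mm
δ = F/k = 573 / 19.799 = 28.941 mm

28.9 mm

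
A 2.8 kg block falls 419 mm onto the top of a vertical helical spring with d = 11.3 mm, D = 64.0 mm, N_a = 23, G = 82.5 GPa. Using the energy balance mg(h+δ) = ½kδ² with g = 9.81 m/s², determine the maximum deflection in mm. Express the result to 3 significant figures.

k = Gd⁴/(8D³N_a) = (82.5×10³)(11.3⁴)/(8·64.0³·23) = 27.888 N/mm
W = mg = 2.8 × 9.81 = 27.468 N
½kδ² − Wδ − Wh = 0 → δ = (W + √(W² + 2kWh))/k
δ = (27.468 + √(754.49 + 641920))/27.888 = (27.468 + 801.67)/27.888 = 29.731 mm

29.7 mm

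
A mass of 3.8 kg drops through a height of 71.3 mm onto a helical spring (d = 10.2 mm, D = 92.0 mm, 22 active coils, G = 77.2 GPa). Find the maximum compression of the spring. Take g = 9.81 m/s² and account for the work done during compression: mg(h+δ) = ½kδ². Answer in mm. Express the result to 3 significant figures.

36.3 mm

k = Gd⁴/(8D³N_a) = (77.2×10³)(10.2⁴)/(8·92.0³·22) = 6.0974 N/mm
W = mg = 3.8 × 9.81 = 37.278 N
½kδ² − Wδ − Wh = 0 → δ = (W + √(W² + 2kWh))/k
δ = (37.278 + √(1389.6 + 32412.6))/6.0974 = (37.278 + 183.85)/6.0974 = 36.267 mm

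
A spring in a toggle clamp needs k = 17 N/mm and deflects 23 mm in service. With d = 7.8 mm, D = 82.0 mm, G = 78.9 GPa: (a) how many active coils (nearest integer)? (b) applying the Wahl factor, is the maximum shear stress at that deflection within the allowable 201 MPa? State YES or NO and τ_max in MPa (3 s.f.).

N_a = Gd⁴/(8D³k) = (78.9×10³)(7.8⁴)/(8·82.0³·17) = 3.895 → N_a = 4
Actual rate k = Gd⁴/(8D³·4) = 16.553 N/mm
Working load F = kδ = 16.553·23 = 380.71 N
C = 82.0/7.8 = 10.5128; K_W = (4C−1)/(4C−4)+0.615/C = 1.1373
τ_max = K_W·8FD/(πd³) = 1.1373·167.52 = 190.53 MPa
τ_max ≤ 201 MPa → acceptable

(a) 4 coils; (b) YES, τ_max = 191 MPa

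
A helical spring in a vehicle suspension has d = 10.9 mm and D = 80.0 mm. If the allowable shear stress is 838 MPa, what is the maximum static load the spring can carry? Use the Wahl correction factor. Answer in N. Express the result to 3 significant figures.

C = D/d = 80.0/10.9 = 7.3394
K_W = (4C−1)/(4C−4) + 0.615/C = 28.358/25.358 + 0.0838 = 1.2021
τ_max = K·8FD/(πd³) → F_max = τ_allow·πd³/(8DK)
F_max = 838·π·10.9³/(8·80.0·1.2021) = 3.4094e+06/769.34 = 4431.5 N

4430 N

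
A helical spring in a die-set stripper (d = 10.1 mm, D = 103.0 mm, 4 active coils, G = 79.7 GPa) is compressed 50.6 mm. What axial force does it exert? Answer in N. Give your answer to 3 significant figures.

k = Gd⁴/(8D³N_a) = (79.7×10³)(10.1⁴)/(8·103.0³·4) = 23.718 N/mm
F = k·δ = 23.718 × 50.6 = 1200.1 N

1200 N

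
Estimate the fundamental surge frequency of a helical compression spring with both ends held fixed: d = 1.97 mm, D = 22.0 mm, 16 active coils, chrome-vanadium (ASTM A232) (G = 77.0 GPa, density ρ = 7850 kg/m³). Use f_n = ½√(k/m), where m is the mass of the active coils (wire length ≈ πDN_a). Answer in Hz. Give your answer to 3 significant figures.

89.7 Hz

k = Gd⁴/(8D³N_a) = (77.0×10³)(1.97⁴)/(8·22.0³·16) = 0.8509 N/mm = 850.9 N/m
Wire length L = πDN_a = π·22.0·16 = 1105.8 mm
m = ρ·(πd²/4)·L = 7850 × 3.0481×10⁻⁶ m² × 1.1058 m = 0.02646 kg
f_n = ½√(k/m) = 0.5·√(850.9/0.02646) = 0.5·√(32158) = 89.664 Hz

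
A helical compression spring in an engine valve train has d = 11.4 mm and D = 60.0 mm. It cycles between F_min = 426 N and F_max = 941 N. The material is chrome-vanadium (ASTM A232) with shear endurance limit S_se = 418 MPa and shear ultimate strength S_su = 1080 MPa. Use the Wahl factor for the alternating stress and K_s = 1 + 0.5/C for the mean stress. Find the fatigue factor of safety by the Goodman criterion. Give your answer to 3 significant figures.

C = D/d = 60.0/11.4 = 5.2632; K_W = (4C−1)/(4C−4)+0.615/C = 1.2928; K_s = 1+0.5/C = 1.0950
F_a = (F_max−F_min)/2 = 257.5 N; F_m = (F_max+F_min)/2 = 683.5 N
τ_a = K_W·8F_aD/(πd³) = 1.2928 × 26.555 = 34.33 MPa
τ_m = K_s·8F_mD/(πd³) = 1.0950 × 70.488 = 77.184 MPa
Goodman: 1/n_f = τ_a/S_se + τ_m/S_su = 34.33/418 + 77.184/1080 = 0.08213 + 0.07147 = 0.1536
n_f = 1/0.1536 = 6.511

6.51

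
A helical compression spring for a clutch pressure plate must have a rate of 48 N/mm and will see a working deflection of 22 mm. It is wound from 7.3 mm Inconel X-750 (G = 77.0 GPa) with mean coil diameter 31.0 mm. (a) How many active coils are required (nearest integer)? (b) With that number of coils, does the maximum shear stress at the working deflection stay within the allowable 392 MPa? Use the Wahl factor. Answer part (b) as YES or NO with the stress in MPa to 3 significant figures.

N_a = Gd⁴/(8D³k) = (77.0×10³)(7.3⁴)/(8·31.0³·48) = 19.11 → N_a = 19
Actual rate k = Gd⁴/(8D³·19) = 48.29 N/mm
Working load F = kδ = 48.29·22 = 1062.4 N
C = 31.0/7.3 = 4.2466; K_W = (4C−1)/(4C−4)+0.615/C = 1.3758
τ_max = K_W·8FD/(πd³) = 1.3758·215.58 = 296.6 MPa
τ_max ≤ 392 MPa → acceptable

(a) 19 coils; (b) YES, τ_max = 297 MPa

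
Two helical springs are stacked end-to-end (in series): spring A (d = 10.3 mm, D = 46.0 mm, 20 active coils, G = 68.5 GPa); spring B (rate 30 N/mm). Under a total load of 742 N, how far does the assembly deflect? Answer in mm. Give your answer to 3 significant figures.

39.7 mm

k_A = Gd⁴/(8D³N_a) = (68.5×10³)(10.3⁴)/(8·46.0³·20) = 49.505 N/mm
Series: 1/k_eq = 1/49.505 + 1/30 = 0.053533; k_eq = 18.68 N/mm
δ = F/k_eq = 742/18.68 = 39.722 mm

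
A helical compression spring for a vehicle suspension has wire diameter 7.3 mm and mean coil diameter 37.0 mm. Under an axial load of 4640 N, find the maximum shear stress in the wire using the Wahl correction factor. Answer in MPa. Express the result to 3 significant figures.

Spring index C = D/d = 37.0/7.3 = 5.0685
K_W = (4C−1)/(4C−4) + 0.615/C = 19.274/16.274 + 0.1213 = 1.3057
τ₀ = 8FD/(πd³) = 8·4640·37.0/(π·7.3³) = 1.37344e+06/1222.1 = 1123.8 MPa
τ_max = K·τ₀ = 1.3057 × 1123.8 = 1467.3 MPa

1470 MPa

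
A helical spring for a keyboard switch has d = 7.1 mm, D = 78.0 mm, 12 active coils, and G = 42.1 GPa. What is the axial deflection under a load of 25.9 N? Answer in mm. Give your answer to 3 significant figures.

11.0 mm

k = Gd⁴/(8D³N_a) = (42.1×10³)(7.1⁴)/(8·78.0³·12) = 2.3483 N/mm
δ = F/k = 25.9 / 2.3483 = 11.029 mm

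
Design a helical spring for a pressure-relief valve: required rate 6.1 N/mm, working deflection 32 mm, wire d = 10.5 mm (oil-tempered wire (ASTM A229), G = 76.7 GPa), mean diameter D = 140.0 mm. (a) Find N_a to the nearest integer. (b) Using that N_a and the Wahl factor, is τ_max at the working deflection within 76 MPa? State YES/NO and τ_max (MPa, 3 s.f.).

(a) 7 coils; (b) YES, τ_max = 66.2 MPa

N_a = Gd⁴/(8D³k) = (76.7×10³)(10.5⁴)/(8·140.0³·6.1) = 6.962 → N_a = 7
Actual rate k = Gd⁴/(8D³·7) = 6.0671 N/mm
Working load F = kδ = 6.0671·32 = 194.15 N
C = 140.0/10.5 = 13.3333; K_W = (4C−1)/(4C−4)+0.615/C = 1.1069
τ_max = K_W·8FD/(πd³) = 1.1069·59.79 = 66.184 MPa
τ_max ≤ 76 MPa → acceptable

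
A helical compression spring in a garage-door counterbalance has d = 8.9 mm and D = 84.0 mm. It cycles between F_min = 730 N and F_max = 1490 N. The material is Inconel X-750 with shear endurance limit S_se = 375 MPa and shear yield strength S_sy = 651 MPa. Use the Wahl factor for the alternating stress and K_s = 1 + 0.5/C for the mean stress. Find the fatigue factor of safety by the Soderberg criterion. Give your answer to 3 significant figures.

C = D/d = 84.0/8.9 = 9.4382; K_W = (4C−1)/(4C−4)+0.615/C = 1.1540; K_s = 1+0.5/C = 1.0530
F_a = (F_max−F_min)/2 = 380 N; F_m = (F_max+F_min)/2 = 1110 N
τ_a = K_W·8F_aD/(πd³) = 1.1540 × 115.3 = 133.06 MPa
τ_m = K_s·8F_mD/(πd³) = 1.0530 × 336.8 = 354.64 MPa
Soderberg: 1/n_f = τ_a/S_se + τ_m/S_sy = 133.06/375 + 354.64/651 = 0.35483 + 0.54477 = 0.8996
n_f = 1/0.8996 = 1.112

1.11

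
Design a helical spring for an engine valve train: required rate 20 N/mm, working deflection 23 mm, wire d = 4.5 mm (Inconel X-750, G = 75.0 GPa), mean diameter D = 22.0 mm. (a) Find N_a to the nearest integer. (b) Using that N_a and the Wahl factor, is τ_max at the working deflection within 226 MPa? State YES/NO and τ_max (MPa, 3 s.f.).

N_a = Gd⁴/(8D³k) = (75.0×10³)(4.5⁴)/(8·22.0³·20) = 18.05 → N_a = 18
Actual rate k = Gd⁴/(8D³·18) = 20.058 N/mm
Working load F = kδ = 20.058·23 = 461.33 N
C = 22.0/4.5 = 4.8889; K_W = (4C−1)/(4C−4)+0.615/C = 1.3187
τ_max = K_W·8FD/(πd³) = 1.3187·283.62 = 373.99 MPa
τ_max > 226 MPa → exceeds allowable

(a) 18 coils; (b) NO, τ_max = 374 MPa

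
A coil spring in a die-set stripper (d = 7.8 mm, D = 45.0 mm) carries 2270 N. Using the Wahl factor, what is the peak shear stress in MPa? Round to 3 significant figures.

Spring index C = D/d = 45.0/7.8 = 5.7692
K_W = (4C−1)/(4C−4) + 0.615/C = 22.077/19.077 + 0.1066 = 1.2639
τ₀ = 8FD/(πd³) = 8·2270·45.0/(π·7.8³) = 817200/1490.8 = 548.14 MPa
τ_max = K·τ₀ = 1.2639 × 548.14 = 692.78 MPa

693 MPa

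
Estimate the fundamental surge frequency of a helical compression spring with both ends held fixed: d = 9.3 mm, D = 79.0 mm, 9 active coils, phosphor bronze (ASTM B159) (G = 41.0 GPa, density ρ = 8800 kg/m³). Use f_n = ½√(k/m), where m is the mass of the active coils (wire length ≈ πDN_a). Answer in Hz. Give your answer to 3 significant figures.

k = Gd⁴/(8D³N_a) = (41.0×10³)(9.3⁴)/(8·79.0³·9) = 8.6398 N/mm = 8639.8 N/m
Wire length L = πDN_a = π·79.0·9 = 2233.7 mm
m = ρ·(πd²/4)·L = 8800 × 67.929×10⁻⁶ m² × 2.2337 m = 1.3352 kg
f_n = ½√(k/m) = 0.5·√(8639.8/1.3352) = 0.5·√(6470.6) = 40.22 Hz

40.2 Hz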